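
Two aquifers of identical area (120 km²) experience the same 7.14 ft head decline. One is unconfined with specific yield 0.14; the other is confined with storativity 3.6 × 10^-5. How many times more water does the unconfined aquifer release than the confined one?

ΔV_u / ΔV_c ≈ 3890

A = 120 km² = 1.2 × 10^8 m²
Δh = 7.14 ft = 2.176 m
Unconfined: ΔV_u = Sy × A × Δh = 0.14 × 1.2 × 10^8 × 2.176 = 3.656 × 10^7 m³
Confined: ΔV_c = S × A × Δh = 3.6 × 10^-5 × 1.2 × 10^8 × 2.176 = 9401 m³
Ratio = ΔV_u / ΔV_c = Sy / S = 0.14 / 3.6 × 10^-5 = 3889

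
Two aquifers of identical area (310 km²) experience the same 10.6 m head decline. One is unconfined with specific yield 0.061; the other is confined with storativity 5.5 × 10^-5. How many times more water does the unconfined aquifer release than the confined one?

A = 310 km² = 3.1 × 10^8 m²
Unconfined: ΔV_u = Sy × A × Δh = 0.061 × 3.1 × 10^8 × 10.6 = 2.004 × 10^8 m³
Confined: ΔV_c = S × A × Δh = 5.5 × 10^-5 × 3.1 × 10^8 × 10.6 = 1.807 × 10^5 m³
Ratio = ΔV_u / ΔV_c = Sy / S = 0.061 / 5.5 × 10^-5 = 1109

ΔV_u / ΔV_c ≈ 1110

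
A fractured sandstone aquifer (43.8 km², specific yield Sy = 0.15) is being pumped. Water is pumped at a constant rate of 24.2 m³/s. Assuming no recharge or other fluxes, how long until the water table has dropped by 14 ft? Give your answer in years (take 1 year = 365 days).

t ≈ 0.0367 years

A = 43.8 km² = 4.38 × 10^7 m²
Δh = 14 ft = 4.267 m
ΔV = Sy × A × Δh = 0.15 × 4.38 × 10^7 × 4.267 = 2.804 × 10^7 m³
Q = 24.2 m³/s = 2.091 × 10^6 m³/d
t = ΔV / Q = 2.804 × 10^7 m³ / 2.091 × 10^6 m³/d = 13.41 d
t = 13.41 d ≈ 0.03674 years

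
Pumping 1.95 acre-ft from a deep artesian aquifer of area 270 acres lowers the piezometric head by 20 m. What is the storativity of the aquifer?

S ≈ 1.1 × 10^-4

A = 270 acres = 1.093 × 10^6 m²
ΔV = 1.95 acre-ft = 2405 m³
S = ΔV / (A × Δh) = 2405 m³ / (1.093 × 10^6 m² × 20 m) = 1.101 × 10^-4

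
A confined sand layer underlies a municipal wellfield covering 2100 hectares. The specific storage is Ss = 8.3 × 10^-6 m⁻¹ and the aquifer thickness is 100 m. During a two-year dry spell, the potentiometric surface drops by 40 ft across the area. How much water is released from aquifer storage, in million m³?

S = Ss × b = 8.3 × 10^-6 m⁻¹ × 100 m = 8.3 × 10^-4
A = 2100 hectares = 2.1 × 10^7 m²
Δh = 40 ft = 12.19 m
ΔV = S × A × Δh = 8.3 × 10^-4 × 2.1 × 10^7 m² × 12.19 m = 2.125 × 10^5 m³
ΔV = 2.125 × 10^5 m³ = 0.2125 million m³

ΔV ≈ 0.213 million m³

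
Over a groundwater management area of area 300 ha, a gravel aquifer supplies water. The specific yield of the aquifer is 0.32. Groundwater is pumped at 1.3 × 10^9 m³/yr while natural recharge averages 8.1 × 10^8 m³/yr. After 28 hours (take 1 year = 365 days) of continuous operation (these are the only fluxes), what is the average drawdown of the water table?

A = 300 ha = 3 × 10^6 m²
Net abstraction = 1.3 × 10^9 − 8.1 × 10^8 = 4.9 × 10^8 m³/yr
Q_net = 4.9 × 10^8 m³/yr = 1.342 × 10^6 m³/d
t = 28 hours = 1.167 d
ΔV = Q × t = 1.342 × 10^6 m³/d × 1.167 d = 1.566 × 10^6 m³
Δh = ΔV / (Sy × A) = 1.566 × 10^6 / (0.32 × 3 × 10^6) = 1.631 m

Δh ≈ 1.63 m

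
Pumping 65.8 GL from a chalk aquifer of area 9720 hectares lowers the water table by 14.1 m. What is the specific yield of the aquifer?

Sy ≈ 0.048

A = 9720 hectares = 9.72 × 10^7 m²
ΔV = 65.8 GL = 6.58 × 10^7 m³
Sy = ΔV / (A × Δh) = 6.58 × 10^7 m³ / (9.72 × 10^7 m² × 14.1 m) = 0.04801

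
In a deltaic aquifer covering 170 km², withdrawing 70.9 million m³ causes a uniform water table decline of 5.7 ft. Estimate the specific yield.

A = 170 km² = 1.7 × 10^8 m²
Δh = 5.7 ft = 1.737 m
ΔV = 70.9 million m³ = 7.09 × 10^7 m³
Sy = ΔV / (A × Δh) = 7.09 × 10^7 m³ / (1.7 × 10^8 m² × 1.737 m) = 0.2401

Sy ≈ 0.24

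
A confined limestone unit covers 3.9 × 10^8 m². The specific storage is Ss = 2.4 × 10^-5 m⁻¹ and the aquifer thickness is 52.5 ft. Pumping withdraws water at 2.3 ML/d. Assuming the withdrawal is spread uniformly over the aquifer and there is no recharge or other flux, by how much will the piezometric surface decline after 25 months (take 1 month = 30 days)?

Δh ≈ 11.5 m

b = 52.5 ft = 16 m
S = Ss × b = 2.4 × 10^-5 m⁻¹ × 16 m = 3.84 × 10^-4
Q = 2.3 ML/d = 2300 m³/d
t = 25 months = 750 d
ΔV = Q × t = 2300 m³/d × 750 d = 1.725 × 10^6 m³
Δh = ΔV / (S × A) = 1.725 × 10^6 / (3.84 × 10^-4 × 3.9 × 10^8) = 11.52 m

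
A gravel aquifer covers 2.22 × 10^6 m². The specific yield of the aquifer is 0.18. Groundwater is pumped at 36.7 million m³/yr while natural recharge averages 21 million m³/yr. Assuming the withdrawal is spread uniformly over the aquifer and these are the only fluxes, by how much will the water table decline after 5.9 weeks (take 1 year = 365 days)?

Δh ≈ 4.45 m

Net abstraction = 36.7 − 21 = 15.7 million m³/yr
Q_net = 15.7 million m³/yr = 43010 m³/d
t = 5.9 weeks = 41.3 d
ΔV = Q × t = 43010 m³/d × 41.3 d = 1.776 × 10^6 m³
Δh = ΔV / (Sy × A) = 1.776 × 10^6 / (0.18 × 2.22 × 10^6) = 4.446 m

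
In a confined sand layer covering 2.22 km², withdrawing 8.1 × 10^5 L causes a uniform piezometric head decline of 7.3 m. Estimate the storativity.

S ≈ 5 × 10^-5

A = 2.22 km² = 2.22 × 10^6 m²
ΔV = 8.1 × 10^5 L = 810 m³
S = ΔV / (A × Δh) = 810 m³ / (2.22 × 10^6 m² × 7.3 m) = 4.998 × 10^-5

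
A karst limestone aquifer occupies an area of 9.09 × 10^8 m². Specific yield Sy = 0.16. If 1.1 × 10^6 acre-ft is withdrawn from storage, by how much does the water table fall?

Δh ≈ 9.33 m

ΔV = 1.1 × 10^6 acre-ft = 1.357 × 10^9 m³
Δh = ΔV / (Sy × A) = 1.357 × 10^9 m³ / (0.16 × 9.09 × 10^8 m²) = 9.329 m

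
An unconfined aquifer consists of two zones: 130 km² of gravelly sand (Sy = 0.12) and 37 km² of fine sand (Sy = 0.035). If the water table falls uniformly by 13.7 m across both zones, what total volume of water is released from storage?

A₁ = 130 km² = 1.3 × 10^8 m²; A₂ = 37 km² = 3.7 × 10^7 m²
ΔV₁ = 0.12 × 1.3 × 10^8 × 13.7 = 2.137 × 10^8 m³
ΔV₂ = 0.035 × 3.7 × 10^7 × 13.7 = 1.774 × 10^7 m³
ΔV = ΔV₁ + ΔV₂ = 2.315 × 10^8 m³

ΔV ≈ 2.31 × 10^8 m³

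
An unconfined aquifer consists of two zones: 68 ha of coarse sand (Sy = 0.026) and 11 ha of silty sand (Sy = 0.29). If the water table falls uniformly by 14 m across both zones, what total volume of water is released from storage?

A₁ = 68 ha = 6.8 × 10^5 m²; A₂ = 11 ha = 1.1 × 10^5 m²
ΔV₁ = 0.026 × 6.8 × 10^5 × 14 = 2.475 × 10^5 m³
ΔV₂ = 0.29 × 1.1 × 10^5 × 14 = 4.466 × 10^5 m³
ΔV = ΔV₁ + ΔV₂ = 6.941 × 10^5 m³

ΔV ≈ 6.94 × 10^5 m³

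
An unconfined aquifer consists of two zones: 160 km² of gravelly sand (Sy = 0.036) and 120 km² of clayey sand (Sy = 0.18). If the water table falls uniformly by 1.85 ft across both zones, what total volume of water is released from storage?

A₁ = 160 km² = 1.6 × 10^8 m²; A₂ = 120 km² = 1.2 × 10^8 m²
Δh = 1.85 ft = 0.5639 m
ΔV₁ = 0.036 × 1.6 × 10^8 × 0.5639 = 3.248 × 10^6 m³
ΔV₂ = 0.18 × 1.2 × 10^8 × 0.5639 = 1.218 × 10^7 m³
ΔV = ΔV₁ + ΔV₂ = 1.543 × 10^7 m³

ΔV ≈ 1.54 × 10^7 m³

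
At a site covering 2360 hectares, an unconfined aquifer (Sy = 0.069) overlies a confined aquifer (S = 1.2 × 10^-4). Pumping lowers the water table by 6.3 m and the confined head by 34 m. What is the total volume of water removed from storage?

ΔV ≈ 1.04 × 10^7 m³

A = 2360 hectares = 2.36 × 10^7 m²
Unconfined: ΔV_u = Sy × A × Δh_u = 0.069 × 2.36 × 10^7 × 6.3 = 1.026 × 10^7 m³
Confined: ΔV_c = S × A × Δh_c = 1.2 × 10^-4 × 2.36 × 10^7 × 34 = 96290 m³
Total ΔV = 1.026 × 10^7 + 96290 = 1.036 × 10^7 m³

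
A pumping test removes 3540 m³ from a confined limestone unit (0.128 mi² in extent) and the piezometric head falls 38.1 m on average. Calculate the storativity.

A = 0.128 mi² = 3.315 × 10^5 m²
S = ΔV / (A × Δh) = 3540 m³ / (3.315 × 10^5 m² × 38.1 m) = 2.803 × 10^-4

S ≈ 2.8 × 10^-4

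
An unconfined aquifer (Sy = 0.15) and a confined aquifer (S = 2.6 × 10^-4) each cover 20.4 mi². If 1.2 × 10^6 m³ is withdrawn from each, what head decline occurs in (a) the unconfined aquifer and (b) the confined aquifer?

Δh_u ≈ 0.151 m; Δh_c ≈ 87.4 m

A = 20.4 mi² = 5.284 × 10^7 m²
Unconfined: Δh_u = ΔV/(Sy·A) = 1.2 × 10^6/(0.15 × 5.284 × 10^7) = 0.1514 m
Confined: Δh_c = ΔV/(S·A) = 1.2 × 10^6/(2.6 × 10^-4 × 5.284 × 10^7) = 87.35 m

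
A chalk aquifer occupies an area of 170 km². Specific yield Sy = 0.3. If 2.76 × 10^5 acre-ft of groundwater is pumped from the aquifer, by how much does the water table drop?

Δh ≈ 6.68 m

A = 170 km² = 1.7 × 10^8 m²
ΔV = 2.76 × 10^5 acre-ft = 3.404 × 10^8 m³
Δh = ΔV / (Sy × A) = 3.404 × 10^8 m³ / (0.3 × 1.7 × 10^8 m²) = 6.675 m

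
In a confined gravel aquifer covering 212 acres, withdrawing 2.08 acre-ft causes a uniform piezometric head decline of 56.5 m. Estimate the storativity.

A = 212 acres = 8.579 × 10^5 m²
ΔV = 2.08 acre-ft = 2566 m³
S = ΔV / (A × Δh) = 2566 m³ / (8.579 × 10^5 m² × 56.5 m) = 5.293 × 10^-5

S ≈ 5.3 × 10^-5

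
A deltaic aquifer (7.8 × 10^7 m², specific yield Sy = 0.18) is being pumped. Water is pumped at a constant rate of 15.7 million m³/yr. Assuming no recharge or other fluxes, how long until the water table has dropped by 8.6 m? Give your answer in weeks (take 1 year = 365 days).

t ≈ 401 weeks

ΔV = Sy × A × Δh = 0.18 × 7.8 × 10^7 × 8.6 = 1.207 × 10^8 m³
Q = 15.7 million m³/yr = 43010 m³/d
t = ΔV / Q = 1.207 × 10^8 m³ / 43010 m³/d = 2807 d
t = 2807 d ≈ 401 weeks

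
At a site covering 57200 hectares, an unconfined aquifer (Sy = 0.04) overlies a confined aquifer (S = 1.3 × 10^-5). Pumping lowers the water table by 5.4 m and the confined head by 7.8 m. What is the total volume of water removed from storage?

A = 57200 hectares = 5.72 × 10^8 m²
Unconfined: ΔV_u = Sy × A × Δh_u = 0.04 × 5.72 × 10^8 × 5.4 = 1.236 × 10^8 m³
Confined: ΔV_c = S × A × Δh_c = 1.3 × 10^-5 × 5.72 × 10^8 × 7.8 = 58000 m³
Total ΔV = 1.236 × 10^8 + 58000 = 1.236 × 10^8 m³

ΔV ≈ 1.24 × 10^8 m³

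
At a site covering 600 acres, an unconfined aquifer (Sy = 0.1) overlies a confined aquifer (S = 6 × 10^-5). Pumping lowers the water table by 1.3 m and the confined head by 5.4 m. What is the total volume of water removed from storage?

A = 600 acres = 2.428 × 10^6 m²
Unconfined: ΔV_u = Sy × A × Δh_u = 0.1 × 2.428 × 10^6 × 1.3 = 3.157 × 10^5 m³
Confined: ΔV_c = S × A × Δh_c = 6 × 10^-5 × 2.428 × 10^6 × 5.4 = 786.7 m³
Total ΔV = 3.157 × 10^5 + 786.7 = 3.164 × 10^5 m³

ΔV ≈ 3.16 × 10^5 m³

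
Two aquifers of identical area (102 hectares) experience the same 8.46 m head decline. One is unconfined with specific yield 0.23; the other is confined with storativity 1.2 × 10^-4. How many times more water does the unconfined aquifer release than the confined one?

ΔV_u / ΔV_c ≈ 1920

A = 102 hectares = 1.02 × 10^6 m²
Unconfined: ΔV_u = Sy × A × Δh = 0.23 × 1.02 × 10^6 × 8.46 = 1.985 × 10^6 m³
Confined: ΔV_c = S × A × Δh = 1.2 × 10^-4 × 1.02 × 10^6 × 8.46 = 1036 m³
Ratio = ΔV_u / ΔV_c = Sy / S = 0.23 / 1.2 × 10^-4 = 1917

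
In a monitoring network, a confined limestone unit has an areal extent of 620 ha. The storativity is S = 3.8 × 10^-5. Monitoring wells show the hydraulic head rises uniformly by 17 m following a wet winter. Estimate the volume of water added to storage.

A = 620 ha = 6.2 × 10^6 m²
ΔV = S × A × Δh = 3.8 × 10^-5 × 6.2 × 10^6 m² × 17 m = 4005 m³

ΔV ≈ 4010 m³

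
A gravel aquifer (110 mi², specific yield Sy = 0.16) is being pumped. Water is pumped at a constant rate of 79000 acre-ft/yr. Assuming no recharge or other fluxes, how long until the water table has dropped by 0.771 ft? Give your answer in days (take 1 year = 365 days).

t ≈ 40.1 days

A = 110 mi² = 2.849 × 10^8 m²
Δh = 0.771 ft = 0.235 m
ΔV = Sy × A × Δh = 0.16 × 2.849 × 10^8 × 0.235 = 1.071 × 10^7 m³
Q = 79000 acre-ft/yr = 2.67 × 10^5 m³/d
t = ΔV / Q = 1.071 × 10^7 m³ / 2.67 × 10^5 m³/d = 40.12 d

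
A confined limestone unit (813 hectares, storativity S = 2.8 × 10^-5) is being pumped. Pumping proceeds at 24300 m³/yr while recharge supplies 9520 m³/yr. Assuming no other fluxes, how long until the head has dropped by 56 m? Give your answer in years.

t ≈ 0.863 years

A = 813 hectares = 8.13 × 10^6 m²
ΔV = S × A × Δh = 2.8 × 10^-5 × 8.13 × 10^6 × 56 = 12750 m³
Net withdrawal = 24300 − 9520 = 14780 m³/yr = 40.49 m³/d
t = ΔV / Q = 12750 m³ / 40.49 m³/d = 314.8 d
t = 314.8 d ≈ 0.8625 years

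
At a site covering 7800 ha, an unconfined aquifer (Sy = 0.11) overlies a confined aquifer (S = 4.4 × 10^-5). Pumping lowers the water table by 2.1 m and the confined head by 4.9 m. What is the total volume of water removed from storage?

A = 7800 ha = 7.8 × 10^7 m²
Unconfined: ΔV_u = Sy × A × Δh_u = 0.11 × 7.8 × 10^7 × 2.1 = 1.802 × 10^7 m³
Confined: ΔV_c = S × A × Δh_c = 4.4 × 10^-5 × 7.8 × 10^7 × 4.9 = 16820 m³
Total ΔV = 1.802 × 10^7 + 16820 = 1.803 × 10^7 m³

ΔV ≈ 1.8 × 10^7 m³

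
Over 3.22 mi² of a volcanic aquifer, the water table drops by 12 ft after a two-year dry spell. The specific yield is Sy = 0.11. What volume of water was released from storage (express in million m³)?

ΔV ≈ 3.36 million m³

A = 3.22 mi² = 8.34 × 10^6 m²
Δh = 12 ft = 3.658 m
ΔV = Sy × A × Δh = 0.11 × 8.34 × 10^6 m² × 3.658 m = 3.355 × 10^6 m³
ΔV = 3.355 × 10^6 m³ = 3.355 million m³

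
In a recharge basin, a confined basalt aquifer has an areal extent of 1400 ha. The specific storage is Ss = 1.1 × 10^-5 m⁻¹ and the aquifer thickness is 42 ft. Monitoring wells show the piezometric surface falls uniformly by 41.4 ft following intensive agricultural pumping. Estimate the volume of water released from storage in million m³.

ΔV ≈ 0.0249 million m³

b = 42 ft = 12.8 m
S = Ss × b = 1.1 × 10^-5 m⁻¹ × 12.8 m = 1.408 × 10^-4
A = 1400 ha = 1.4 × 10^7 m²
Δh = 41.4 ft = 12.62 m
ΔV = S × A × Δh = 1.408 × 10^-4 × 1.4 × 10^7 m² × 12.62 m = 24880 m³
ΔV = 24880 m³ = 0.02488 million m³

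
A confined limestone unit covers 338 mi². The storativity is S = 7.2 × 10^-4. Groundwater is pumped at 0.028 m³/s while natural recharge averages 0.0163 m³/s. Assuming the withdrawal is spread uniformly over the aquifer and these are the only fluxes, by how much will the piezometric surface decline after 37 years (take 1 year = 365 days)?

Δh ≈ 21.7 m

A = 338 mi² = 8.754 × 10^8 m²
Net abstraction = 0.028 − 0.0163 = 0.0117 m³/s
Q_net = 0.0117 m³/s = 1011 m³/d
t = 37 years = 13500 d
ΔV = Q × t = 1011 m³/d × 13500 d = 1.365 × 10^7 m³
Δh = ΔV / (S × A) = 1.365 × 10^7 / (7.2 × 10^-4 × 8.754 × 10^8) = 21.66 m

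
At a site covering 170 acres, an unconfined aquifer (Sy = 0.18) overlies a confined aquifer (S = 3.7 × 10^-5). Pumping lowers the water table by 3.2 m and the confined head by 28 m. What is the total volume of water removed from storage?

A = 170 acres = 6.88 × 10^5 m²
Unconfined: ΔV_u = Sy × A × Δh_u = 0.18 × 6.88 × 10^5 × 3.2 = 3.963 × 10^5 m³
Confined: ΔV_c = S × A × Δh_c = 3.7 × 10^-5 × 6.88 × 10^5 × 28 = 712.7 m³
Total ΔV = 3.963 × 10^5 + 712.7 = 3.97 × 10^5 m³

ΔV ≈ 3.97 × 10^5 m³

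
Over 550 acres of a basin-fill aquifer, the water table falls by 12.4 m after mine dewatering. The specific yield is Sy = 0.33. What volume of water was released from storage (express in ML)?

ΔV ≈ 9110 ML

A = 550 acres = 2.226 × 10^6 m²
ΔV = Sy × A × Δh = 0.33 × 2.226 × 10^6 m² × 12.4 m = 9.108 × 10^6 m³
ΔV = 9.108 × 10^6 m³ = 9108 ML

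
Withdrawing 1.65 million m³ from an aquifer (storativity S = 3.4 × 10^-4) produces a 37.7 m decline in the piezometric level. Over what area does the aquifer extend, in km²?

A ≈ 129 km²

ΔV = 1.65 million m³ = 1.65 × 10^6 m³
A = ΔV / (S × Δh) = 1.65 × 10^6 / (3.4 × 10^-4 × 37.7) = 1.287 × 10^8 m²
A = 1.287 × 10^8 m² = 128.7 km²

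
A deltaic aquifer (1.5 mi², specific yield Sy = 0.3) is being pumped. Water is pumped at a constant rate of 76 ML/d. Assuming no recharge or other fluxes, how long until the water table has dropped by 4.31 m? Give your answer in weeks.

A = 1.5 mi² = 3.885 × 10^6 m²
ΔV = Sy × A × Δh = 0.3 × 3.885 × 10^6 × 4.31 = 5.023 × 10^6 m³
Q = 76 ML/d = 76000 m³/d
t = ΔV / Q = 5.023 × 10^6 m³ / 76000 m³/d = 66.1 d
t = 66.1 d ≈ 9.442 weeks

t ≈ 9.44 weeks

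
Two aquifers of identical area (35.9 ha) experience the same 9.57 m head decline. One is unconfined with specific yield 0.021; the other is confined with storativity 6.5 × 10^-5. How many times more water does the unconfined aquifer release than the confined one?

ΔV_u / ΔV_c ≈ 323

A = 35.9 ha = 3.59 × 10^5 m²
Unconfined: ΔV_u = Sy × A × Δh = 0.021 × 3.59 × 10^5 × 9.57 = 72150 m³
Confined: ΔV_c = S × A × Δh = 6.5 × 10^-5 × 3.59 × 10^5 × 9.57 = 223.3 m³
Ratio = ΔV_u / ΔV_c = Sy / S = 0.021 / 6.5 × 10^-5 = 323.1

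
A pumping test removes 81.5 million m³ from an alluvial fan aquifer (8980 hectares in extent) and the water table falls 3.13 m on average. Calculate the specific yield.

A = 8980 hectares = 8.98 × 10^7 m²
ΔV = 81.5 million m³ = 8.15 × 10^7 m³
Sy = ΔV / (A × Δh) = 8.15 × 10^7 m³ / (8.98 × 10^7 m² × 3.13 m) = 0.29

Sy ≈ 0.29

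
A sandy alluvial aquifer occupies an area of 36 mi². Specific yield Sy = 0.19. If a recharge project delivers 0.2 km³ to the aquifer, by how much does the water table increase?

A = 36 mi² = 9.324 × 10^7 m²
ΔV = 0.2 km³ = 2 × 10^8 m³
Δh = ΔV / (Sy × A) = 2 × 10^8 m³ / (0.19 × 9.324 × 10^7 m²) = 11.29 m

Δh ≈ 11.3 m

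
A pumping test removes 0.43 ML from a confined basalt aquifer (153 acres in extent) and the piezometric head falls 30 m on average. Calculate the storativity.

A = 153 acres = 6.192 × 10^5 m²
ΔV = 0.43 ML = 430 m³
S = ΔV / (A × Δh) = 430 m³ / (6.192 × 10^5 m² × 30 m) = 2.315 × 10^-5

S ≈ 2.3 × 10^-5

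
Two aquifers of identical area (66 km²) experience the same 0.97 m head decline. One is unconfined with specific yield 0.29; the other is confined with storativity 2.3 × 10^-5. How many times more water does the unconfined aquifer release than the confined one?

A = 66 km² = 6.6 × 10^7 m²
Unconfined: ΔV_u = Sy × A × Δh = 0.29 × 6.6 × 10^7 × 0.97 = 1.857 × 10^7 m³
Confined: ΔV_c = S × A × Δh = 2.3 × 10^-5 × 6.6 × 10^7 × 0.97 = 1472 m³
Ratio = ΔV_u / ΔV_c = Sy / S = 0.29 / 2.3 × 10^-5 = 12610

ΔV_u / ΔV_c ≈ 12600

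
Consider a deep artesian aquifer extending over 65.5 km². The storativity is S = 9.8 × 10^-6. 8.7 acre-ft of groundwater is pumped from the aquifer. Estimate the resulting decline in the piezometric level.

A = 65.5 km² = 6.55 × 10^7 m²
ΔV = 8.7 acre-ft = 10730 m³
Δh = ΔV / (S × A) = 10730 m³ / (9.8 × 10^-6 × 6.55 × 10^7 m²) = 16.72 m

Δh ≈ 16.7 m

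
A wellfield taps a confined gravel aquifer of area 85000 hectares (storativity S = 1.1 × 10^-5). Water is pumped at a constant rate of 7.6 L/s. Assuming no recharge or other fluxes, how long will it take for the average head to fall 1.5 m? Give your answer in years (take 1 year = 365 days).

t ≈ 0.0585 years

A = 85000 hectares = 8.5 × 10^8 m²
ΔV = S × A × Δh = 1.1 × 10^-5 × 8.5 × 10^8 × 1.5 = 14020 m³
Q = 7.6 L/s = 656.6 m³/d
t = ΔV / Q = 14020 m³ / 656.6 m³/d = 21.36 d
t = 21.36 d ≈ 0.05852 years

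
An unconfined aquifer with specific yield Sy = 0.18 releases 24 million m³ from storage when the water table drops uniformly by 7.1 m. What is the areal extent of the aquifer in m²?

A ≈ 1.88 × 10^7 m²

ΔV = 24 million m³ = 2.4 × 10^7 m³
A = ΔV / (Sy × Δh) = 2.4 × 10^7 / (0.18 × 7.1) = 1.878 × 10^7 m²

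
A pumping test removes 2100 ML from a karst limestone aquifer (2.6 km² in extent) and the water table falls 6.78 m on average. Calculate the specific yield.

A = 2.6 km² = 2.6 × 10^6 m²
ΔV = 2100 ML = 2.1 × 10^6 m³
Sy = ΔV / (A × Δh) = 2.1 × 10^6 m³ / (2.6 × 10^6 m² × 6.78 m) = 0.1191

Sy ≈ 0.12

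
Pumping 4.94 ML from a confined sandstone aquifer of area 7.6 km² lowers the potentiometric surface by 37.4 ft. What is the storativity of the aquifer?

S ≈ 5.7 × 10^-5

A = 7.6 km² = 7.6 × 10^6 m²
Δh = 37.4 ft = 11.4 m
ΔV = 4.94 ML = 4940 m³
S = ΔV / (A × Δh) = 4940 m³ / (7.6 × 10^6 m² × 11.4 m) = 5.702 × 10^-5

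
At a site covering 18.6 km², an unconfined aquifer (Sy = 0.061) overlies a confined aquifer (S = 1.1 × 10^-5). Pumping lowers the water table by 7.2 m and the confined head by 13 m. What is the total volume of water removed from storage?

A = 18.6 km² = 1.86 × 10^7 m²
Unconfined: ΔV_u = Sy × A × Δh_u = 0.061 × 1.86 × 10^7 × 7.2 = 8.169 × 10^6 m³
Confined: ΔV_c = S × A × Δh_c = 1.1 × 10^-5 × 1.86 × 10^7 × 13 = 2660 m³
Total ΔV = 8.169 × 10^6 + 2660 = 8.172 × 10^6 m³

ΔV ≈ 8.17 × 10^6 m³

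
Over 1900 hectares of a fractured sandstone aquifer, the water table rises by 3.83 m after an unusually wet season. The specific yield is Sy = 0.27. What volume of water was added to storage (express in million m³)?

ΔV ≈ 19.6 million m³

A = 1900 hectares = 1.9 × 10^7 m²
ΔV = Sy × A × Δh = 0.27 × 1.9 × 10^7 m² × 3.83 m = 1.965 × 10^7 m³
ΔV = 1.965 × 10^7 m³ = 19.65 million m³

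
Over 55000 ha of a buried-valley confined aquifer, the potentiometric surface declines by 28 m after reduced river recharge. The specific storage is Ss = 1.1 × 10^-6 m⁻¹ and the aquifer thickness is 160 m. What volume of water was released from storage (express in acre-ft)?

S = Ss × b = 1.1 × 10^-6 m⁻¹ × 160 m = 1.76 × 10^-4
A = 55000 ha = 5.5 × 10^8 m²
ΔV = S × A × Δh = 1.76 × 10^-4 × 5.5 × 10^8 m² × 28 m = 2.71 × 10^6 m³
ΔV = 2.71 × 10^6 m³ = 2197 acre-ft

ΔV ≈ 2200 acre-ft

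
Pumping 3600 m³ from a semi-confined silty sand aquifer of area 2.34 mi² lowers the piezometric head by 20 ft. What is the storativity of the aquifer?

A = 2.34 mi² = 6.061 × 10^6 m²
Δh = 20 ft = 6.096 m
S = ΔV / (A × Δh) = 3600 m³ / (6.061 × 10^6 m² × 6.096 m) = 9.744 × 10^-5

S ≈ 9.7 × 10^-5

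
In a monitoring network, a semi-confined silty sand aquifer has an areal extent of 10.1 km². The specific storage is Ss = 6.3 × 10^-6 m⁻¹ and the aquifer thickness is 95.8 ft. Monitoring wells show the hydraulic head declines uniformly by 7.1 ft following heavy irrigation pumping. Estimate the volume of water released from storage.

b = 95.8 ft = 29.2 m
S = Ss × b = 6.3 × 10^-6 m⁻¹ × 29.2 m = 1.84 × 10^-4
A = 10.1 km² = 1.01 × 10^7 m²
Δh = 7.1 ft = 2.164 m
ΔV = S × A × Δh = 1.84 × 10^-4 × 1.01 × 10^7 m² × 2.164 m = 4021 m³

ΔV ≈ 4020 m³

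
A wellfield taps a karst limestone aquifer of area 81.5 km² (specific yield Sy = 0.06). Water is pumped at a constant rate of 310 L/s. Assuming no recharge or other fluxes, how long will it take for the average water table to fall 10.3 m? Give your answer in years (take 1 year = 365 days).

t ≈ 5.15 years

A = 81.5 km² = 8.15 × 10^7 m²
ΔV = Sy × A × Δh = 0.06 × 8.15 × 10^7 × 10.3 = 5.037 × 10^7 m³
Q = 310 L/s = 26780 m³/d
t = ΔV / Q = 5.037 × 10^7 m³ / 26780 m³/d = 1880 d
t = 1880 d ≈ 5.152 years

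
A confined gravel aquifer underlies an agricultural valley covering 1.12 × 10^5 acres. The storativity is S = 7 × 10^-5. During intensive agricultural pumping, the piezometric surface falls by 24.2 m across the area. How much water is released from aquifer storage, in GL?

A = 1.12 × 10^5 acres = 4.532 × 10^8 m²
ΔV = S × A × Δh = 7 × 10^-5 × 4.532 × 10^8 m² × 24.2 m = 7.678 × 10^5 m³
ΔV = 7.678 × 10^5 m³ = 0.7678 GL

ΔV ≈ 0.768 GL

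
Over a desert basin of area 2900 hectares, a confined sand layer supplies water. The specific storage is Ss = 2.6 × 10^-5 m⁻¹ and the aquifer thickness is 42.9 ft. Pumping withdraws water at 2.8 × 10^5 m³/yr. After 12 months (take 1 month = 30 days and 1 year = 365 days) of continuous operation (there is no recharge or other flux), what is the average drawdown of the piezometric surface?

Δh ≈ 28 m

b = 42.9 ft = 13.08 m
S = Ss × b = 2.6 × 10^-5 m⁻¹ × 13.08 m = 3.4 × 10^-4
A = 2900 hectares = 2.9 × 10^7 m²
Q = 2.8 × 10^5 m³/yr = 767.1 m³/d
t = 12 months = 360 d
ΔV = Q × t = 767.1 m³/d × 360 d = 2.762 × 10^5 m³
Δh = ΔV / (S × A) = 2.762 × 10^5 / (3.4 × 10^-4 × 2.9 × 10^7) = 28.01 m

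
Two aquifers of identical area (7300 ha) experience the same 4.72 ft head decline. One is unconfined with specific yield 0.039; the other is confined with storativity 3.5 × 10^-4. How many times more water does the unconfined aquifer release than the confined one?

A = 7300 ha = 7.3 × 10^7 m²
Δh = 4.72 ft = 1.439 m
Unconfined: ΔV_u = Sy × A × Δh = 0.039 × 7.3 × 10^7 × 1.439 = 4.096 × 10^6 m³
Confined: ΔV_c = S × A × Δh = 3.5 × 10^-4 × 7.3 × 10^7 × 1.439 = 36760 m³
Ratio = ΔV_u / ΔV_c = Sy / S = 0.039 / 3.5 × 10^-4 = 111.4

ΔV_u / ΔV_c ≈ 111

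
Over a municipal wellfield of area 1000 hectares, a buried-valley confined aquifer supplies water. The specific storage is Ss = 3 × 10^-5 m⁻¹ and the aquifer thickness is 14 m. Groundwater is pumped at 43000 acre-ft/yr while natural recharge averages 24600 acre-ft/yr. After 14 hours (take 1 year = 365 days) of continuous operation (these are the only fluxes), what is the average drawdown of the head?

S = Ss × b = 3 × 10^-5 m⁻¹ × 14 m = 4.2 × 10^-4
A = 1000 hectares = 1 × 10^7 m²
Net abstraction = 43000 − 24600 = 18400 acre-ft/yr
Q_net = 18400 acre-ft/yr = 62180 m³/d
t = 14 hours = 0.5833 d
ΔV = Q × t = 62180 m³/d × 0.5833 d = 36270 m³
Δh = ΔV / (S × A) = 36270 / (4.2 × 10^-4 × 1 × 10^7) = 8.636 m

Δh ≈ 8.64 m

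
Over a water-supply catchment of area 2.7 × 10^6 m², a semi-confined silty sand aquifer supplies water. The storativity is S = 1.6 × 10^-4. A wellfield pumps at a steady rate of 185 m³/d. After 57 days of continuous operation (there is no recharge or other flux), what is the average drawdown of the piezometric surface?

ΔV = Q × t = 185 m³/d × 57 d = 10540 m³
Δh = ΔV / (S × A) = 10540 / (1.6 × 10^-4 × 2.7 × 10^6) = 24.41 m

Δh ≈ 24.4 m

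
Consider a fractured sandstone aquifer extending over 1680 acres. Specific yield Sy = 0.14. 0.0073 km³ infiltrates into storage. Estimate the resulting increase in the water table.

Δh ≈ 7.67 m

A = 1680 acres = 6.799 × 10^6 m²
ΔV = 0.0073 km³ = 7.3 × 10^6 m³
Δh = ΔV / (Sy × A) = 7.3 × 10^6 m³ / (0.14 × 6.799 × 10^6 m²) = 7.67 m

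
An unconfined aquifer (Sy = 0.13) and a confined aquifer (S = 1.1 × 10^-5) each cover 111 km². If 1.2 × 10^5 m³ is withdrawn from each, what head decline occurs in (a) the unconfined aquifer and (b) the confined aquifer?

Δh_u ≈ 0.00832 m; Δh_c ≈ 98.3 m

A = 111 km² = 1.11 × 10^8 m²
Unconfined: Δh_u = ΔV/(Sy·A) = 1.2 × 10^5/(0.13 × 1.11 × 10^8) = 0.008316 m
Confined: Δh_c = ΔV/(S·A) = 1.2 × 10^5/(1.1 × 10^-5 × 1.11 × 10^8) = 98.28 m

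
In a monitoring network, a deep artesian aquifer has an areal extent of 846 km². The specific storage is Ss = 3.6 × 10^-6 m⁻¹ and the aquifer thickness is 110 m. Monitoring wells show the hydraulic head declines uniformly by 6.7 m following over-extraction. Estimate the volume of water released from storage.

ΔV ≈ 2.24 × 10^6 m³

S = Ss × b = 3.6 × 10^-6 m⁻¹ × 110 m = 3.96 × 10^-4
A = 846 km² = 8.46 × 10^8 m²
ΔV = S × A × Δh = 3.96 × 10^-4 × 8.46 × 10^8 m² × 6.7 m = 2.245 × 10^6 m³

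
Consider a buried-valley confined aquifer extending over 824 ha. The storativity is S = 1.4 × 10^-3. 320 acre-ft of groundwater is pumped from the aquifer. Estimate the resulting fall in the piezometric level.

Δh ≈ 34.2 m

A = 824 ha = 8.24 × 10^6 m²
ΔV = 320 acre-ft = 3.947 × 10^5 m³
Δh = ΔV / (S × A) = 3.947 × 10^5 m³ / (0.0014 × 8.24 × 10^6 m²) = 34.22 m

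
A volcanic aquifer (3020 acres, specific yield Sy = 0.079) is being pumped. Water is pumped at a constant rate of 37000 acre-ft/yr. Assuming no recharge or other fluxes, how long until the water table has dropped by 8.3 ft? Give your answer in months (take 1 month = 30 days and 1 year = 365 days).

A = 3020 acres = 1.222 × 10^7 m²
Δh = 8.3 ft = 2.53 m
ΔV = Sy × A × Δh = 0.079 × 1.222 × 10^7 × 2.53 = 2.443 × 10^6 m³
Q = 37000 acre-ft/yr = 1.25 × 10^5 m³/d
t = ΔV / Q = 2.443 × 10^6 m³ / 1.25 × 10^5 m³/d = 19.53 d
t = 19.53 d ≈ 0.6512 months

t ≈ 0.651 months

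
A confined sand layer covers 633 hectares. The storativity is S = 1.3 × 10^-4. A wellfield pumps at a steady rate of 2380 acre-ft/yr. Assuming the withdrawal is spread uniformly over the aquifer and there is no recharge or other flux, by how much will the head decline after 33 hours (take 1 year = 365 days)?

A = 633 hectares = 6.33 × 10^6 m²
Q = 2380 acre-ft/yr = 8043 m³/d
t = 33 hours = 1.375 d
ΔV = Q × t = 8043 m³/d × 1.375 d = 11060 m³
Δh = ΔV / (S × A) = 11060 / (1.3 × 10^-4 × 6.33 × 10^6) = 13.44 m

Δh ≈ 13.4 m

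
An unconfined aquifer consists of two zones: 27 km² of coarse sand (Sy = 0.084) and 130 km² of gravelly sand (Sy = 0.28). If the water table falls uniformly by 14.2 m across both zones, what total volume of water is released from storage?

ΔV ≈ 5.49 × 10^8 m³

A₁ = 27 km² = 2.7 × 10^7 m²; A₂ = 130 km² = 1.3 × 10^8 m²
ΔV₁ = 0.084 × 2.7 × 10^7 × 14.2 = 3.221 × 10^7 m³
ΔV₂ = 0.28 × 1.3 × 10^8 × 14.2 = 5.169 × 10^8 m³
ΔV = ΔV₁ + ΔV₂ = 5.491 × 10^8 m³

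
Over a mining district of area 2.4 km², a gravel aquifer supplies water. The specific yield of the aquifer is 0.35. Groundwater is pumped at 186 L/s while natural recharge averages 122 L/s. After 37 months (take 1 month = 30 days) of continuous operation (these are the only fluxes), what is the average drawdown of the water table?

Δh ≈ 7.31 m

A = 2.4 km² = 2.4 × 10^6 m²
Net abstraction = 186 − 122 = 64 L/s
Q_net = 64 L/s = 5530 m³/d
t = 37 months = 1110 d
ΔV = Q × t = 5530 m³/d × 1110 d = 6.138 × 10^6 m³
Δh = ΔV / (Sy × A) = 6.138 × 10^6 / (0.35 × 2.4 × 10^6) = 7.307 m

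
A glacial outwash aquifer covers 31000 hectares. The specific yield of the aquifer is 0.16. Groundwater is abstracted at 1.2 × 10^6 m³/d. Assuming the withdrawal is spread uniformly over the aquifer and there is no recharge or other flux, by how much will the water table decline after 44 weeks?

A = 31000 hectares = 3.1 × 10^8 m²
t = 44 weeks = 308 d
ΔV = Q × t = 1.2 × 10^6 m³/d × 308 d = 3.696 × 10^8 m³
Δh = ΔV / (Sy × A) = 3.696 × 10^8 / (0.16 × 3.1 × 10^8) = 7.452 m

Δh ≈ 7.45 m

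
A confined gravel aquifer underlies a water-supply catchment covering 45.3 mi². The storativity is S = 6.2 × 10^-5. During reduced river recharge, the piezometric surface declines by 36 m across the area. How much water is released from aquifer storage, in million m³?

ΔV ≈ 0.262 million m³

A = 45.3 mi² = 1.173 × 10^8 m²
ΔV = S × A × Δh = 6.2 × 10^-5 × 1.173 × 10^8 m² × 36 m = 2.619 × 10^5 m³
ΔV = 2.619 × 10^5 m³ = 0.2619 million m³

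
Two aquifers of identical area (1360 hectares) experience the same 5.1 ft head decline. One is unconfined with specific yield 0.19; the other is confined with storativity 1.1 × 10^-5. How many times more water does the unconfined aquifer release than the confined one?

ΔV_u / ΔV_c ≈ 17300

A = 1360 hectares = 1.36 × 10^7 m²
Δh = 5.1 ft = 1.554 m
Unconfined: ΔV_u = Sy × A × Δh = 0.19 × 1.36 × 10^7 × 1.554 = 4.017 × 10^6 m³
Confined: ΔV_c = S × A × Δh = 1.1 × 10^-5 × 1.36 × 10^7 × 1.554 = 232.6 m³
Ratio = ΔV_u / ΔV_c = Sy / S = 0.19 / 1.1 × 10^-5 = 17270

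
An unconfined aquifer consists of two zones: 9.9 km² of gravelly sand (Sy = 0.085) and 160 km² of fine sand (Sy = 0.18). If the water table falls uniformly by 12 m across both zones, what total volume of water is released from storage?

ΔV ≈ 3.56 × 10^8 m³

A₁ = 9.9 km² = 9.9 × 10^6 m²; A₂ = 160 km² = 1.6 × 10^8 m²
ΔV₁ = 0.085 × 9.9 × 10^6 × 12 = 1.01 × 10^7 m³
ΔV₂ = 0.18 × 1.6 × 10^8 × 12 = 3.456 × 10^8 m³
ΔV = ΔV₁ + ΔV₂ = 3.557 × 10^8 m³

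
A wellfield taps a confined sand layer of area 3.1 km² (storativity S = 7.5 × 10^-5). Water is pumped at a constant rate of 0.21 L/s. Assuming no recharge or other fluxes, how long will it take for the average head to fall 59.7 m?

t ≈ 765 days

A = 3.1 km² = 3.1 × 10^6 m²
ΔV = S × A × Δh = 7.5 × 10^-5 × 3.1 × 10^6 × 59.7 = 13880 m³
Q = 0.21 L/s = 18.14 m³/d
t = ΔV / Q = 13880 m³ / 18.14 m³/d = 765 d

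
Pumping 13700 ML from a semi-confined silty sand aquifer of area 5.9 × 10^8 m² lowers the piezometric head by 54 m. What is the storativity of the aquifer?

ΔV = 13700 ML = 1.37 × 10^7 m³
S = ΔV / (A × Δh) = 1.37 × 10^7 m³ / (5.9 × 10^8 m² × 54 m) = 4.3 × 10^-4

S ≈ 4.3 × 10^-4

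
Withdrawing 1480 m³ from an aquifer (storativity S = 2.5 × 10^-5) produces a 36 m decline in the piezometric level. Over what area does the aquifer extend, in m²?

A = ΔV / (S × Δh) = 1480 / (2.5 × 10^-5 × 36) = 1.644 × 10^6 m²

A ≈ 1.64 × 10^6 m²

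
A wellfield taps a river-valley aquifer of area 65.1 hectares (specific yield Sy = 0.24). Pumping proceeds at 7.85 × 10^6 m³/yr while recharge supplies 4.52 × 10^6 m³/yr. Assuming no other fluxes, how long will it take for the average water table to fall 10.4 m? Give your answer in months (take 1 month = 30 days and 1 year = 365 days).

A = 65.1 hectares = 6.51 × 10^5 m²
ΔV = Sy × A × Δh = 0.24 × 6.51 × 10^5 × 10.4 = 1.625 × 10^6 m³
Net withdrawal = 7.85 × 10^6 − 4.52 × 10^6 = 3.33 × 10^6 m³/yr = 9123 m³/d
t = ΔV / Q = 1.625 × 10^6 m³ / 9123 m³/d = 178.1 d
t = 178.1 d ≈ 5.937 months

t ≈ 5.94 months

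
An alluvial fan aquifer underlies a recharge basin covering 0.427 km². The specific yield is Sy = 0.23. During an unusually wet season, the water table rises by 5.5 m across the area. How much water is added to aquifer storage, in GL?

ΔV ≈ 0.54 GL

A = 0.427 km² = 4.27 × 10^5 m²
ΔV = Sy × A × Δh = 0.23 × 4.27 × 10^5 m² × 5.5 m = 5.402 × 10^5 m³
ΔV = 5.402 × 10^5 m³ = 0.5402 GL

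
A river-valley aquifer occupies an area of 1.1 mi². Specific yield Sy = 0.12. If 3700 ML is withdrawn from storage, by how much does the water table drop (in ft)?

Δh ≈ 35.5 ft

A = 1.1 mi² = 2.849 × 10^6 m²
ΔV = 3700 ML = 3.7 × 10^6 m³
Δh = ΔV / (Sy × A) = 3.7 × 10^6 m³ / (0.12 × 2.849 × 10^6 m²) = 10.82 m
Δh = 10.82 m = 35.51 ft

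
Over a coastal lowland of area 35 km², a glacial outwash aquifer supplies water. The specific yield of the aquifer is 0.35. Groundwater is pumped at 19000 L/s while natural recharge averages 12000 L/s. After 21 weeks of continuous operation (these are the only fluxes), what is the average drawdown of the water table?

Δh ≈ 7.26 m

A = 35 km² = 3.5 × 10^7 m²
Net abstraction = 19000 − 12000 = 7000 L/s
Q_net = 7000 L/s = 6.048 × 10^5 m³/d
t = 21 weeks = 147 d
ΔV = Q × t = 6.048 × 10^5 m³/d × 147 d = 8.891 × 10^7 m³
Δh = ΔV / (Sy × A) = 8.891 × 10^7 / (0.35 × 3.5 × 10^7) = 7.258 m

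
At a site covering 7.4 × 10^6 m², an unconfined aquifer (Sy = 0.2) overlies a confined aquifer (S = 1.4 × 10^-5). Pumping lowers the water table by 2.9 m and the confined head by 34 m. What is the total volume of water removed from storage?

Unconfined: ΔV_u = Sy × A × Δh_u = 0.2 × 7.4 × 10^6 × 2.9 = 4.292 × 10^6 m³
Confined: ΔV_c = S × A × Δh_c = 1.4 × 10^-5 × 7.4 × 10^6 × 34 = 3522 m³
Total ΔV = 4.292 × 10^6 + 3522 = 4.296 × 10^6 m³

ΔV ≈ 4.3 × 10^6 m³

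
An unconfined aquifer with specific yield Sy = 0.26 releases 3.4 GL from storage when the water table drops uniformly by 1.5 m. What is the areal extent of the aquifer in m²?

ΔV = 3.4 GL = 3.4 × 10^6 m³
A = ΔV / (Sy × Δh) = 3.4 × 10^6 / (0.26 × 1.5) = 8.718 × 10^6 m²

A ≈ 8.72 × 10^6 m²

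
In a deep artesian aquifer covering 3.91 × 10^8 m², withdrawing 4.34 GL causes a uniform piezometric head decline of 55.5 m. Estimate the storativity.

S ≈ 2 × 10^-4

ΔV = 4.34 GL = 4.34 × 10^6 m³
S = ΔV / (A × Δh) = 4.34 × 10^6 m³ / (3.91 × 10^8 m² × 55.5 m) = 2 × 10^-4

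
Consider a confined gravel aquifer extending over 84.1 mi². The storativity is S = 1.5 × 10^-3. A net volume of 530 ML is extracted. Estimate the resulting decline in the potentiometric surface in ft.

Δh ≈ 5.32 ft

A = 84.1 mi² = 2.178 × 10^8 m²
ΔV = 530 ML = 5.3 × 10^5 m³
Δh = ΔV / (S × A) = 5.3 × 10^5 m³ / (0.0015 × 2.178 × 10^8 m²) = 1.622 m
Δh = 1.622 m = 5.322 ft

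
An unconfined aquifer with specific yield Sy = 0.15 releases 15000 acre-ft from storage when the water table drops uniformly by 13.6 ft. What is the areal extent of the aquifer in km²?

A ≈ 29.8 km²

Δh = 13.6 ft = 4.145 m
ΔV = 15000 acre-ft = 1.85 × 10^7 m³
A = ΔV / (Sy × Δh) = 1.85 × 10^7 / (0.15 × 4.145) = 2.976 × 10^7 m²
A = 2.976 × 10^7 m² = 29.76 km²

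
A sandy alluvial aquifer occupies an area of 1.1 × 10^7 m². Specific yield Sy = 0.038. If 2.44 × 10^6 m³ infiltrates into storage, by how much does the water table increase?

Δh = ΔV / (Sy × A) = 2.44 × 10^6 m³ / (0.038 × 1.1 × 10^7 m²) = 5.837 m

Δh ≈ 5.84 m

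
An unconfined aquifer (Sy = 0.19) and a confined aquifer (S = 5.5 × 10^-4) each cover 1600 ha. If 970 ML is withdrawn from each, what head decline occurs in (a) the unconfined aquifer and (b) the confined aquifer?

A = 1600 ha = 1.6 × 10^7 m²
ΔV = 970 ML = 9.7 × 10^5 m³
Unconfined: Δh_u = ΔV/(Sy·A) = 9.7 × 10^5/(0.19 × 1.6 × 10^7) = 0.3191 m
Confined: Δh_c = ΔV/(S·A) = 9.7 × 10^5/(5.5 × 10^-4 × 1.6 × 10^7) = 110.2 m

Δh_u ≈ 0.319 m; Δh_c ≈ 110 m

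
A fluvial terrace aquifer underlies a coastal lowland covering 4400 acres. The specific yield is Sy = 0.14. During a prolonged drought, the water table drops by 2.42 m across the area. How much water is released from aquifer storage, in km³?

A = 4400 acres = 1.781 × 10^7 m²
ΔV = Sy × A × Δh = 0.14 × 1.781 × 10^7 m² × 2.42 m = 6.033 × 10^6 m³
ΔV = 6.033 × 10^6 m³ = 0.006033 km³

ΔV ≈ 0.00603 km³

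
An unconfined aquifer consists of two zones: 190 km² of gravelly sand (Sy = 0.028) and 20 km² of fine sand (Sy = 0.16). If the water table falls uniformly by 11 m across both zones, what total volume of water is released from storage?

ΔV ≈ 9.37 × 10^7 m³

A₁ = 190 km² = 1.9 × 10^8 m²; A₂ = 20 km² = 2 × 10^7 m²
ΔV₁ = 0.028 × 1.9 × 10^8 × 11 = 5.852 × 10^7 m³
ΔV₂ = 0.16 × 2 × 10^7 × 11 = 3.52 × 10^7 m³
ΔV = ΔV₁ + ΔV₂ = 9.372 × 10^7 m³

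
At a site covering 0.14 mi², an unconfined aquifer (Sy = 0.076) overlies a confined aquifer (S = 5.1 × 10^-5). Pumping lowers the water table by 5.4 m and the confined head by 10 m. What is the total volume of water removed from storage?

ΔV ≈ 1.49 × 10^5 m³

A = 0.14 mi² = 3.626 × 10^5 m²
Unconfined: ΔV_u = Sy × A × Δh_u = 0.076 × 3.626 × 10^5 × 5.4 = 1.488 × 10^5 m³
Confined: ΔV_c = S × A × Δh_c = 5.1 × 10^-5 × 3.626 × 10^5 × 10 = 184.9 m³
Total ΔV = 1.488 × 10^5 + 184.9 = 1.49 × 10^5 m³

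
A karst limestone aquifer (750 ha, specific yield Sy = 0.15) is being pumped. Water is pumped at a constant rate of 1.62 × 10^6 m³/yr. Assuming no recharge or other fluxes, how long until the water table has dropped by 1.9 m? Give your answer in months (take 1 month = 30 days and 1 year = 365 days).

A = 750 ha = 7.5 × 10^6 m²
ΔV = Sy × A × Δh = 0.15 × 7.5 × 10^6 × 1.9 = 2.138 × 10^6 m³
Q = 1.62 × 10^6 m³/yr = 4438 m³/d
t = ΔV / Q = 2.138 × 10^6 m³ / 4438 m³/d = 481.6 d
t = 481.6 d ≈ 16.05 months

t ≈ 16.1 months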